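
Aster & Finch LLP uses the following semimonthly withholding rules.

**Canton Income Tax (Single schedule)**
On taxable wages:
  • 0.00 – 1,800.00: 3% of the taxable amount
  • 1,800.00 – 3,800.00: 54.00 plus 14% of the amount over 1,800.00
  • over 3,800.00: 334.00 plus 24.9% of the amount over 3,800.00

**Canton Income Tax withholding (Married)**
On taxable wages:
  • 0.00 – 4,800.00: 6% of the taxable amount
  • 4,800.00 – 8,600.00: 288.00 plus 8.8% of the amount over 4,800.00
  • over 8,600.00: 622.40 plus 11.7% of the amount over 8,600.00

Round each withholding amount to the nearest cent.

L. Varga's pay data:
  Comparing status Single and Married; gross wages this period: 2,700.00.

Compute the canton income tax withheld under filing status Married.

Canton Income Tax (Married): taxable = 2,700.00
  6% × 2,700.00 = 162.00

162.00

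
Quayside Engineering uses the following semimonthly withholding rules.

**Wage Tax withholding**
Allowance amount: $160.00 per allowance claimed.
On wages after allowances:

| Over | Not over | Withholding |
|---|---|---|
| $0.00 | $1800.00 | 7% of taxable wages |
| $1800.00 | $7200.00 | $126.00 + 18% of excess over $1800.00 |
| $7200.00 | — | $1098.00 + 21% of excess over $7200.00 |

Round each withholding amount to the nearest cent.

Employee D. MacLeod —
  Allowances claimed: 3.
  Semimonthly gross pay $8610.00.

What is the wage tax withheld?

$1293.30

Wage Tax: taxable = $8610.00 − 3×$160.00 = $8130.00
  $1098.00 + 21% × ($8130.00 − $7200.00) = $1098.00 + 21% × $930.00 = $1293.30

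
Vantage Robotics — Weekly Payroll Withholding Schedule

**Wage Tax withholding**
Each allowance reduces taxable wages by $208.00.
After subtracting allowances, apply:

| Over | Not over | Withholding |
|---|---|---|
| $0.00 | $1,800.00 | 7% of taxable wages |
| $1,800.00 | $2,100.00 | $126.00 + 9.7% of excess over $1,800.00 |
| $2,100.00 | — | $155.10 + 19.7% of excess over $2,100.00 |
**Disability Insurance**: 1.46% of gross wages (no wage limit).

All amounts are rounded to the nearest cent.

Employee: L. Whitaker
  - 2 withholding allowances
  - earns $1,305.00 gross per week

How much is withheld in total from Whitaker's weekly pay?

$81.28

Wage Tax: taxable = $1,305.00 − 2×$208.00 = $889.00
  7% × $889.00 = $62.23
Disability Insurance: 1.46% × $1,305.00 = $19.05
Total: $62.23 + $19.05 = $81.28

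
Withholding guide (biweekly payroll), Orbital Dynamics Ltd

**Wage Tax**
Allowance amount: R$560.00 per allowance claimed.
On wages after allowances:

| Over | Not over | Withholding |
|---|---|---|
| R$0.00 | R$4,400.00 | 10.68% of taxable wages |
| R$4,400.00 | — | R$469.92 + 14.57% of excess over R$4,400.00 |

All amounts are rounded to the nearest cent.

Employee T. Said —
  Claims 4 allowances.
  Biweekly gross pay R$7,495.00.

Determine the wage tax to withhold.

R$594.49

Wage Tax: taxable = R$7,495.00 − 4×R$560.00 = R$5,255.00
  R$469.92 + 14.57% × (R$5,255.00 − R$4,400.00) = R$469.92 + 14.57% × R$855.00 = R$594.49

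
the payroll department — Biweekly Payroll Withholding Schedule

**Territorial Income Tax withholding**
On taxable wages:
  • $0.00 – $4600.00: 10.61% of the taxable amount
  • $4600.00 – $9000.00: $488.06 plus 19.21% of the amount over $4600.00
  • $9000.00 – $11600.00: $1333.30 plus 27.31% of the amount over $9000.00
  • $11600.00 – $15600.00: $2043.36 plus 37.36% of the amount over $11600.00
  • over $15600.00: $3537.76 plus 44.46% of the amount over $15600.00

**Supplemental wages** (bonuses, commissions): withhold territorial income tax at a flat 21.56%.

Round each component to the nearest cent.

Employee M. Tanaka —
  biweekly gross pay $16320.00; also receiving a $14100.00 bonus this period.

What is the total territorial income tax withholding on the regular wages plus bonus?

Territorial Income Tax: taxable = $16320.00
  $3537.76 + 44.46% × ($16320.00 − $15600.00) = $3537.76 + 44.46% × $720.00 = $3857.87
Supplemental (21.56% flat on bonus): 21.56% × $14100.00 = $3039.96
Total territorial income tax: $3857.87 + $3039.96 = $6897.83

$6897.83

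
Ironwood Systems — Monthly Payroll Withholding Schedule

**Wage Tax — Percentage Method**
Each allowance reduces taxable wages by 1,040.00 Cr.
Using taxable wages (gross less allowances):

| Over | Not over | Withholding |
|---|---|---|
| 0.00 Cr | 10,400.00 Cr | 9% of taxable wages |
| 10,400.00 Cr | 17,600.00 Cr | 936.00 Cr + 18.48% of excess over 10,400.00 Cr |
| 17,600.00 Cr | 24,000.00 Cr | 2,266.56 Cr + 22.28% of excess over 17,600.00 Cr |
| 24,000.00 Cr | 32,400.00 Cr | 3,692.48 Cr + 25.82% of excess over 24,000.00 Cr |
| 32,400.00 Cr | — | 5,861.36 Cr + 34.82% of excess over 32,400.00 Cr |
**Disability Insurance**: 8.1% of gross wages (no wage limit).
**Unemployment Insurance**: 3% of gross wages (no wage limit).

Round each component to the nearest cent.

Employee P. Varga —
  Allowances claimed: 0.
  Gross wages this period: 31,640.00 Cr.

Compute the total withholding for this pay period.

9,177.17 Cr

Wage Tax: taxable = 31,640.00 Cr
  3,692.48 Cr + 25.82% × (31,640.00 Cr − 24,000.00 Cr) = 3,692.48 Cr + 25.82% × 7,640.00 Cr = 5,665.13 Cr
Disability Insurance: 8.1% × 31,640.00 Cr = 2,562.84 Cr
Unemployment Insurance: 3% × 31,640.00 Cr = 949.20 Cr
Total: 5,665.13 Cr + 2,562.84 Cr + 949.20 Cr = 9,177.17 Cr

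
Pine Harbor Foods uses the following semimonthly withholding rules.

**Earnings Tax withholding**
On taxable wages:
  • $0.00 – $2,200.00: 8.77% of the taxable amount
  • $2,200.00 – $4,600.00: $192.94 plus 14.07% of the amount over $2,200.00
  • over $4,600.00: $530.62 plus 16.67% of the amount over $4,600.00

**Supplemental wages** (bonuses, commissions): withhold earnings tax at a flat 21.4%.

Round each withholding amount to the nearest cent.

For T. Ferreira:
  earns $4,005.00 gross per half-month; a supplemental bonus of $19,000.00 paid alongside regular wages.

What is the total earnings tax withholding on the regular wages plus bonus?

Earnings Tax: taxable = $4,005.00
  $192.94 + 14.07% × ($4,005.00 − $2,200.00) = $192.94 + 14.07% × $1,805.00 = $446.90
Supplemental (21.4% flat on bonus): 21.4% × $19,000.00 = $4,066.00
Total earnings tax: $446.90 + $4,066.00 = $4,512.90

$4,512.90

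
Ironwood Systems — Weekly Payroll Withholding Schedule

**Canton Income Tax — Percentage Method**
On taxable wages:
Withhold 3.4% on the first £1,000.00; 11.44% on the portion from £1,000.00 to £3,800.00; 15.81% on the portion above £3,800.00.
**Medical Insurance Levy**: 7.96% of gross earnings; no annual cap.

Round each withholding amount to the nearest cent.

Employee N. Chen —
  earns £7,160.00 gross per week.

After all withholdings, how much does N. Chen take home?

Canton Income Tax: taxable = £7,160.00
  £354.32 + 15.81% × (£7,160.00 − £3,800.00) = £354.32 + 15.81% × £3,360.00 = £885.54
Medical Insurance Levy: 7.96% × £7,160.00 = £569.94
Total withheld: £885.54 + £569.94 = £1,455.48
Net pay: £7,160.00 − £1,455.48 = £5,704.52

£5,704.52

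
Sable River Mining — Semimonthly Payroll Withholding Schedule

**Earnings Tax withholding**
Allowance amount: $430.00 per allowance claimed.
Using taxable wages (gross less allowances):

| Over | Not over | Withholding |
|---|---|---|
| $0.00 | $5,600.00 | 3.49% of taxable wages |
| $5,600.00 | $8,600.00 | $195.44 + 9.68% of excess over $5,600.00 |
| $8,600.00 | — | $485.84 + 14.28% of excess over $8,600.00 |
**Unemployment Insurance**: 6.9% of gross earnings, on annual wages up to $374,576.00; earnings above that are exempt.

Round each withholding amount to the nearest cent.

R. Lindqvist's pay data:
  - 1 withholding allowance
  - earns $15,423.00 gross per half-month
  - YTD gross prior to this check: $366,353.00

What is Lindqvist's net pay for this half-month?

$13,456.85

Earnings Tax: taxable = $15,423.00 − 1×$430.00 = $14,993.00
  $485.84 + 14.28% × ($14,993.00 − $8,600.00) = $485.84 + 14.28% × $6,393.00 = $1,398.76
Unemployment Insurance: cap $374,576.00 − YTD $366,353.00 = $8,223.00 subject; 6.9% × $8,223.00 = $567.39
Total withheld: $1,398.76 + $567.39 = $1,966.15
Net pay: $15,423.00 − $1,966.15 = $13,456.85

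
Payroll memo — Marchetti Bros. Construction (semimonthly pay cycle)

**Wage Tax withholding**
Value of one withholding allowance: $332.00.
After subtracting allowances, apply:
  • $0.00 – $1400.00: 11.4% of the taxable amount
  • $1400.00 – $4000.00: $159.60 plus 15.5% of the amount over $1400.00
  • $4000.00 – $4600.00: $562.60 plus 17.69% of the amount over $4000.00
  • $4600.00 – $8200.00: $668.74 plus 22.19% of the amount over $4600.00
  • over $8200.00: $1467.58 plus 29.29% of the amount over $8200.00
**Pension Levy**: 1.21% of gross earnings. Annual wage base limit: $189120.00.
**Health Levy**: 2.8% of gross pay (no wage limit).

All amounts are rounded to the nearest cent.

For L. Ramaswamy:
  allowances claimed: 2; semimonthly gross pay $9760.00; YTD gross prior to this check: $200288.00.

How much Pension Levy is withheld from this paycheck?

$0.00

Pension Levy: YTD $200288.00 ≥ cap $189120.00 → $0.00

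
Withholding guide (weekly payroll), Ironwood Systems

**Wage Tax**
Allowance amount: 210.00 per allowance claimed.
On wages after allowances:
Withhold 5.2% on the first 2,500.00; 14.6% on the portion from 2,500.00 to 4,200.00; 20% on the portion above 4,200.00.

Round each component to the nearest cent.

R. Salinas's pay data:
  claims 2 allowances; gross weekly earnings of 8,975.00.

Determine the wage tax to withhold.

Wage Tax: taxable = 8,975.00 − 2×210.00 = 8,555.00
  378.20 + 20% × (8,555.00 − 4,200.00) = 378.20 + 20% × 4,355.00 = 1,249.20

1,249.20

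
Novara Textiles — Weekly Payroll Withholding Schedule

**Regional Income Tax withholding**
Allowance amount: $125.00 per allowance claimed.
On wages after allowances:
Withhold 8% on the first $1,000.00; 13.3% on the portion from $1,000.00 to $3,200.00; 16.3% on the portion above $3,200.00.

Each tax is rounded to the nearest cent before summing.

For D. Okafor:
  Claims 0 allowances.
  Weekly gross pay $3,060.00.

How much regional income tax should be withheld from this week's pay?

$353.98

Regional Income Tax: taxable = $3,060.00
  $80.00 + 13.3% × ($3,060.00 − $1,000.00) = $80.00 + 13.3% × $2,060.00 = $353.98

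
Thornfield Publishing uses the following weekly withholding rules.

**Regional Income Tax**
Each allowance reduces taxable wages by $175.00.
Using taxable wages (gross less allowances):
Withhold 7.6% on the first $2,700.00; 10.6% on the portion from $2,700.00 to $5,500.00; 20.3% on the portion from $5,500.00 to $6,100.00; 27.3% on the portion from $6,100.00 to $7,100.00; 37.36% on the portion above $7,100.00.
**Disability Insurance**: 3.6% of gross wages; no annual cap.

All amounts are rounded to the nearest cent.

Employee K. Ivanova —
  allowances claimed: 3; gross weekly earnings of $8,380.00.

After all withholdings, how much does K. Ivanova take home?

Regional Income Tax: taxable = $8,380.00 − 3×$175.00 = $7,855.00
  $896.80 + 37.36% × ($7,855.00 − $7,100.00) = $896.80 + 37.36% × $755.00 = $1,178.87
Disability Insurance: 3.6% × $8,380.00 = $301.68
Total withheld: $1,178.87 + $301.68 = $1,480.55
Net pay: $8,380.00 − $1,480.55 = $6,899.45

$6,899.45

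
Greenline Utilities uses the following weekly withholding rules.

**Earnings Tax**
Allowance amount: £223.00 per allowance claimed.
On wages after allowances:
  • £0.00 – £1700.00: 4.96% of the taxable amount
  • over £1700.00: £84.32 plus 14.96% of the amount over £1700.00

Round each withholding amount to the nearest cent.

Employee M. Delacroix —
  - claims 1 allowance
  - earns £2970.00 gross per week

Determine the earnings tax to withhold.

Earnings Tax: taxable = £2970.00 − 1×£223.00 = £2747.00
  £84.32 + 14.96% × (£2747.00 − £1700.00) = £84.32 + 14.96% × £1047.00 = £240.95

£240.95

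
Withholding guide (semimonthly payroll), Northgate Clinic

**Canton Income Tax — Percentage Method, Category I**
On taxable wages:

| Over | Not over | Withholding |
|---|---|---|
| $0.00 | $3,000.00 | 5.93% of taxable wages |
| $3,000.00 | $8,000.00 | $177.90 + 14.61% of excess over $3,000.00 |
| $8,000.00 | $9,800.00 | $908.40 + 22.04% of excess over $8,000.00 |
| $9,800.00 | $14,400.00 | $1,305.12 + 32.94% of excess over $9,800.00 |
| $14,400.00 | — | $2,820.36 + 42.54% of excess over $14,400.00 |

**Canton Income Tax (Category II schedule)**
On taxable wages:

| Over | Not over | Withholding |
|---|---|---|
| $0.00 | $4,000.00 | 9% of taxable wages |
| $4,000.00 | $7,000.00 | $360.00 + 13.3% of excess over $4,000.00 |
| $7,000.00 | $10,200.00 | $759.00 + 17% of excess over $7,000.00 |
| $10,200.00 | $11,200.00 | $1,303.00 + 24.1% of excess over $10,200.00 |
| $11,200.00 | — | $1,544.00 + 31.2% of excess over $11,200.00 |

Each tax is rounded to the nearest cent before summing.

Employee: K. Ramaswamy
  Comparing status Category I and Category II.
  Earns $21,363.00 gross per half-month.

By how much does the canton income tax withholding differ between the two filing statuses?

$1,067.56

Canton Income Tax (Category I): taxable = $21,363.00
  $2,820.36 + 42.54% × ($21,363.00 − $14,400.00) = $2,820.36 + 42.54% × $6,963.00 = $5,782.42
Canton Income Tax (Category II): taxable = $21,363.00
  $1,544.00 + 31.2% × ($21,363.00 − $11,200.00) = $1,544.00 + 31.2% × $10,163.00 = $4,714.86
Difference: |$5,782.42 − $4,714.86| = $1,067.56 (higher under Category I)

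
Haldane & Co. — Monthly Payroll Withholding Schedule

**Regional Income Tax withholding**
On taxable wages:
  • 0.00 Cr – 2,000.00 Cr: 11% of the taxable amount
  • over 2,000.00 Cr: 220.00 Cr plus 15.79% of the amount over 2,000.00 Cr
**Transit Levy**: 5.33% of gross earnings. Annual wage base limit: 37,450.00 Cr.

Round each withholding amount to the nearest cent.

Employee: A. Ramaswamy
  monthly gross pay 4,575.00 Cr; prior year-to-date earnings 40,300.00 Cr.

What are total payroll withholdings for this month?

Regional Income Tax: taxable = 4,575.00 Cr
  220.00 Cr + 15.79% × (4,575.00 Cr − 2,000.00 Cr) = 220.00 Cr + 15.79% × 2,575.00 Cr = 626.59 Cr
Transit Levy: YTD 40,300.00 Cr ≥ cap 37,450.00 Cr → 0.00 Cr
Total: 626.59 Cr + 0.00 Cr = 626.59 Cr

626.59 Cr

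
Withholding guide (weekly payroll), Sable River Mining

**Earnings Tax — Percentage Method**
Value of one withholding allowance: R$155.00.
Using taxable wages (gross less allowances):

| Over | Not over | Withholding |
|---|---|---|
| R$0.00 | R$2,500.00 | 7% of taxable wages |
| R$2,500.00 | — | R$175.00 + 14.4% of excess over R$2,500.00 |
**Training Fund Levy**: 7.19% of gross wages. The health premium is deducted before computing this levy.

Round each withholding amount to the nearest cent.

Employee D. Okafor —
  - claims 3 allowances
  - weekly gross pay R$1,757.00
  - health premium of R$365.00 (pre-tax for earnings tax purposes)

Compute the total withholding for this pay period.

R$164.97

Earnings Tax: taxable = R$1,757.00 − R$365.00 − 3×R$155.00 = R$927.00
  7% × R$927.00 = R$64.89
Training Fund Levy: 7.19% × R$1,392.00 = R$100.08
Total: R$64.89 + R$100.08 = R$164.97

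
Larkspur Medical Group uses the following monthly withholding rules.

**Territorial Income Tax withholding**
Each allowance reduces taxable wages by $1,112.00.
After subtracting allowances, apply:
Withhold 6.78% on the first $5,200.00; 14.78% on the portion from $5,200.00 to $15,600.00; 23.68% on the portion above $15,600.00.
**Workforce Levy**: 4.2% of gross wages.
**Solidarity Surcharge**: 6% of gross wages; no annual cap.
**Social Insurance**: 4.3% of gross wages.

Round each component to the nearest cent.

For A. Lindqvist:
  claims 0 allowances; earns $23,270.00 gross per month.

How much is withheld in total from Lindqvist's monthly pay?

$7,080.09

Territorial Income Tax: taxable = $23,270.00
  $1,889.68 + 23.68% × ($23,270.00 − $15,600.00) = $1,889.68 + 23.68% × $7,670.00 = $3,705.94
Workforce Levy: 4.2% × $23,270.00 = $977.34
Solidarity Surcharge: 6% × $23,270.00 = $1,396.20
Social Insurance: 4.3% × $23,270.00 = $1,000.61
Total: $3,705.94 + $977.34 + $1,396.20 + $1,000.61 = $7,080.09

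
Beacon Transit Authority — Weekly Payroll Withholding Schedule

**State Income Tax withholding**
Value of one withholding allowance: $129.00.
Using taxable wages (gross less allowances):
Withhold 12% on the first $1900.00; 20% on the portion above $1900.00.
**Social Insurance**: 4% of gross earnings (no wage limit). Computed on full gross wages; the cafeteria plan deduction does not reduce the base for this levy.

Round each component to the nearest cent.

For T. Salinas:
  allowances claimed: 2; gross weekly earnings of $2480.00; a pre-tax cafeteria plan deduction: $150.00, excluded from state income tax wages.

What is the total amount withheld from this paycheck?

State Income Tax: taxable = $2480.00 − $150.00 − 2×$129.00 = $2072.00
  $228.00 + 20% × ($2072.00 − $1900.00) = $228.00 + 20% × $172.00 = $262.40
Social Insurance: 4% × $2480.00 = $99.20
Total: $262.40 + $99.20 = $361.60

$361.60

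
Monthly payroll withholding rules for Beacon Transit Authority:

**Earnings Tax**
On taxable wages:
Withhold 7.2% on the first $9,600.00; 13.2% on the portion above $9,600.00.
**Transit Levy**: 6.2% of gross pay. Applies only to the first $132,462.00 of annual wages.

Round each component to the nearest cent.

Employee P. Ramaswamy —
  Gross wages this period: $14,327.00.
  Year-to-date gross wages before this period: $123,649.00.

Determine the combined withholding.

Earnings Tax: taxable = $14,327.00
  $691.20 + 13.2% × ($14,327.00 − $9,600.00) = $691.20 + 13.2% × $4,727.00 = $1,315.16
Transit Levy: cap $132,462.00 − YTD $123,649.00 = $8,813.00 subject; 6.2% × $8,813.00 = $546.41
Total: $1,315.16 + $546.41 = $1,861.57

$1,861.57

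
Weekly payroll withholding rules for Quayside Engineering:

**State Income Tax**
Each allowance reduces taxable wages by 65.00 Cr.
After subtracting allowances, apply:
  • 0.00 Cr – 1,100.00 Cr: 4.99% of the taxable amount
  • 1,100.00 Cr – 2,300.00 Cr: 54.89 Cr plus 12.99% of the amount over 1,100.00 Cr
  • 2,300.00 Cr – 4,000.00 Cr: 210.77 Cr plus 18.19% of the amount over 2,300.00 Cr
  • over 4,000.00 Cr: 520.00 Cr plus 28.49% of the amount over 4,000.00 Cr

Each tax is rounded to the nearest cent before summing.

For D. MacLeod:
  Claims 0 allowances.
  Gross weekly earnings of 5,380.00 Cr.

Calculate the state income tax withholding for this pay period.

913.16 Cr

State Income Tax: taxable = 5,380.00 Cr
  520.00 Cr + 28.49% × (5,380.00 Cr − 4,000.00 Cr) = 520.00 Cr + 28.49% × 1,380.00 Cr = 913.16 Cr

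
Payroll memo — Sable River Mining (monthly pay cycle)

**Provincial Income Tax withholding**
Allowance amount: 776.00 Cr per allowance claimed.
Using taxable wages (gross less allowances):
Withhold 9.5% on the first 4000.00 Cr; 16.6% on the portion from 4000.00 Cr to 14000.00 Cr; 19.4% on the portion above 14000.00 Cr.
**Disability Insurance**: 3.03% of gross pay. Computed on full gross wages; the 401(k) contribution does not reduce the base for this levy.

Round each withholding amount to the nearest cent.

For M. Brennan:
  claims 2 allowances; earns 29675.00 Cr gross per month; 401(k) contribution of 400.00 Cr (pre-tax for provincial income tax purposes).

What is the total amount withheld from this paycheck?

5601.41 Cr

Provincial Income Tax: taxable = 29675.00 Cr − 400.00 Cr − 2×776.00 Cr = 27723.00 Cr
  2040.00 Cr + 19.4% × (27723.00 Cr − 14000.00 Cr) = 2040.00 Cr + 19.4% × 13723.00 Cr = 4702.26 Cr
Disability Insurance: 3.03% × 29675.00 Cr = 899.15 Cr
Total: 4702.26 Cr + 899.15 Cr = 5601.41 Cr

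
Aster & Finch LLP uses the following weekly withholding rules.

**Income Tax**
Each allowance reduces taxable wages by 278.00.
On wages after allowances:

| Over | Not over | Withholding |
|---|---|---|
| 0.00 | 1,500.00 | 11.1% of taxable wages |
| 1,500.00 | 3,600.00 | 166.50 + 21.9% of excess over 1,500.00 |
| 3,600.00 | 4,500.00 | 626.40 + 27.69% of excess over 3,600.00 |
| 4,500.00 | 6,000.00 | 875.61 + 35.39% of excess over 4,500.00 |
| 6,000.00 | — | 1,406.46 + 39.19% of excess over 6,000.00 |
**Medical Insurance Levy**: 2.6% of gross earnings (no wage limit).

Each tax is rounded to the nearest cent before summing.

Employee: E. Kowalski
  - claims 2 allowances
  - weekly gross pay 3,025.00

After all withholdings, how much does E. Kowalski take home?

Income Tax: taxable = 3,025.00 − 2×278.00 = 2,469.00
  166.50 + 21.9% × (2,469.00 − 1,500.00) = 166.50 + 21.9% × 969.00 = 378.71
Medical Insurance Levy: 2.6% × 3,025.00 = 78.65
Total withheld: 378.71 + 78.65 = 457.36
Net pay: 3,025.00 − 457.36 = 2,567.64

2,567.64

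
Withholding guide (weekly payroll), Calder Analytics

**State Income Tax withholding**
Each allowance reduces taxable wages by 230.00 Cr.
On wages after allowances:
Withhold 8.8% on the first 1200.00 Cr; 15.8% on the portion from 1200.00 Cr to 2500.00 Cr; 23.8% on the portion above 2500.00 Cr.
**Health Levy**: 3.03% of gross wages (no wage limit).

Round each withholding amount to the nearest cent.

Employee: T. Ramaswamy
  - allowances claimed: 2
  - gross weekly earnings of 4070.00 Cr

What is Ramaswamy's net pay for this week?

State Income Tax: taxable = 4070.00 Cr − 2×230.00 Cr = 3610.00 Cr
  311.00 Cr + 23.8% × (3610.00 Cr − 2500.00 Cr) = 311.00 Cr + 23.8% × 1110.00 Cr = 575.18 Cr
Health Levy: 3.03% × 4070.00 Cr = 123.32 Cr
Total withheld: 575.18 Cr + 123.32 Cr = 698.50 Cr
Net pay: 4070.00 Cr − 698.50 Cr = 3371.50 Cr

3371.50 Cr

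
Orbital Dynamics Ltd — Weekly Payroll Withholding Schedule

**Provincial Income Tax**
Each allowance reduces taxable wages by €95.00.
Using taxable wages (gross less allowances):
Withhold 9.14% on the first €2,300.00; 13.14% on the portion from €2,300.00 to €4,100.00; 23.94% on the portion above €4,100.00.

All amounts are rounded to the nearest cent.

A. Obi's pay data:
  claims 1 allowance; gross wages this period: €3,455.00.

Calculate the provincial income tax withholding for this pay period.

Provincial Income Tax: taxable = €3,455.00 − 1×€95.00 = €3,360.00
  €210.22 + 13.14% × (€3,360.00 − €2,300.00) = €210.22 + 13.14% × €1,060.00 = €349.50

€349.50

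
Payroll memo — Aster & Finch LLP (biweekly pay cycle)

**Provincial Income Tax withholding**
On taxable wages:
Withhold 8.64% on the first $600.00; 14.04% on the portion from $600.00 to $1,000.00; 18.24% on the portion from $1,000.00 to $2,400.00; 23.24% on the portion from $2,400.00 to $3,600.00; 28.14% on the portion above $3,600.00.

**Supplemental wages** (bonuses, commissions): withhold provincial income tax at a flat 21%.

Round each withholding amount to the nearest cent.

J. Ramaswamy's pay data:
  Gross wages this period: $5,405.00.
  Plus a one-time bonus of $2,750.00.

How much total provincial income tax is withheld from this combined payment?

Provincial Income Tax: taxable = $5,405.00
  $642.24 + 28.14% × ($5,405.00 − $3,600.00) = $642.24 + 28.14% × $1,805.00 = $1,150.17
Supplemental (21% flat on bonus): 21% × $2,750.00 = $577.50
Total provincial income tax: $1,150.17 + $577.50 = $1,727.67

$1,727.67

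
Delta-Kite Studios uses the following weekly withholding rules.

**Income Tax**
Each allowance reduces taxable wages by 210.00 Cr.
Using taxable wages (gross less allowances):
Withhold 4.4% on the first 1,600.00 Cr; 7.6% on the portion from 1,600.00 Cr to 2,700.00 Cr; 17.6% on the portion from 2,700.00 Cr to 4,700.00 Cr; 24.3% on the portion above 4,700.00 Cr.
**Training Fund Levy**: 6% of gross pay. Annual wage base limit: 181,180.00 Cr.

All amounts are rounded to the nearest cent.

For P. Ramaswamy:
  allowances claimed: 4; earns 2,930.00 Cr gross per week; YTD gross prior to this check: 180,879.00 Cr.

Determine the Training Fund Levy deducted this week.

Training Fund Levy: cap 181,180.00 Cr − YTD 180,879.00 Cr = 301.00 Cr subject; 6% × 301.00 Cr = 18.06 Cr

18.06 Cr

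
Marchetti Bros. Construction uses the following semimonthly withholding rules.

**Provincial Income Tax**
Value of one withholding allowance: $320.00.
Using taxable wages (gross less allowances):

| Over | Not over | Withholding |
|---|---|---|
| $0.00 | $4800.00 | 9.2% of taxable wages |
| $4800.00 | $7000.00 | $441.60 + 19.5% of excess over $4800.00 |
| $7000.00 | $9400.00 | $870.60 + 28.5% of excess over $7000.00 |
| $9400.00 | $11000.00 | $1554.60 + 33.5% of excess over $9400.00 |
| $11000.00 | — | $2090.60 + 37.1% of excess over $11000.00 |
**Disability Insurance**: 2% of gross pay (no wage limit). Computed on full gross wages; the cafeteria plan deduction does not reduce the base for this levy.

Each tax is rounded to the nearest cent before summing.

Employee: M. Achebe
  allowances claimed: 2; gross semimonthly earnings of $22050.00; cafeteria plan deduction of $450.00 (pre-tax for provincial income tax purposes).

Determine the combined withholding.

Provincial Income Tax: taxable = $22050.00 − $450.00 − 2×$320.00 = $20960.00
  $2090.60 + 37.1% × ($20960.00 − $11000.00) = $2090.60 + 37.1% × $9960.00 = $5785.76
Disability Insurance: 2% × $22050.00 = $441.00
Total: $5785.76 + $441.00 = $6226.76

$6226.76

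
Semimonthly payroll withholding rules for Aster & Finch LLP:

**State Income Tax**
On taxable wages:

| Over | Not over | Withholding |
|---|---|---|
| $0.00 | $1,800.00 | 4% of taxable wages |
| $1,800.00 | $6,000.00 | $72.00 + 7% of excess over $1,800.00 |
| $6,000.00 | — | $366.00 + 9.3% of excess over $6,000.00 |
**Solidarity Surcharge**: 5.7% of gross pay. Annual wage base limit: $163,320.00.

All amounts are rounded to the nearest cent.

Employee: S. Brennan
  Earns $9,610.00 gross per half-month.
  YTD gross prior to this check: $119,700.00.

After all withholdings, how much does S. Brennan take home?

State Income Tax: taxable = $9,610.00
  $366.00 + 9.3% × ($9,610.00 − $6,000.00) = $366.00 + 9.3% × $3,610.00 = $701.73
Solidarity Surcharge: 5.7% × $9,610.00 = $547.77
Total withheld: $701.73 + $547.77 = $1,249.50
Net pay: $9,610.00 − $1,249.50 = $8,360.50

$8,360.50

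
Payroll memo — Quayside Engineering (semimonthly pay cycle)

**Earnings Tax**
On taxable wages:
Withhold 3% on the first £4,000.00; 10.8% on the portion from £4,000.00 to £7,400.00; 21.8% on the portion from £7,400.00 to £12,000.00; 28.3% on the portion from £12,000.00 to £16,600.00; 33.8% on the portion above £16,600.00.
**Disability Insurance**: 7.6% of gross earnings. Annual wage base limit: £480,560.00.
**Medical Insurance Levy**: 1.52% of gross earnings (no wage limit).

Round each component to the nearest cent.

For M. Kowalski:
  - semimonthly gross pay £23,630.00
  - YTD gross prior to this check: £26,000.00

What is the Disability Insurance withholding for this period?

Disability Insurance: 7.6% × £23,630.00 = £1,795.88

£1,795.88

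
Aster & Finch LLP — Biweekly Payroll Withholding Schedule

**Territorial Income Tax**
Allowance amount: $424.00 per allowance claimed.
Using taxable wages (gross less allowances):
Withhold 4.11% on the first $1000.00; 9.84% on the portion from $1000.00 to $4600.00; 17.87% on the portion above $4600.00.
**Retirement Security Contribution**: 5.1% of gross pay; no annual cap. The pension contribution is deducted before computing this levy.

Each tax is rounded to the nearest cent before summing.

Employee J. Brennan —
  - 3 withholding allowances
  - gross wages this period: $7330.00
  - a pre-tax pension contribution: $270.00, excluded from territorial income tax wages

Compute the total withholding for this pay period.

$967.70

Territorial Income Tax: taxable = $7330.00 − $270.00 − 3×$424.00 = $5788.00
  $395.34 + 17.87% × ($5788.00 − $4600.00) = $395.34 + 17.87% × $1188.00 = $607.64
Retirement Security Contribution: 5.1% × $7060.00 = $360.06
Total: $607.64 + $360.06 = $967.70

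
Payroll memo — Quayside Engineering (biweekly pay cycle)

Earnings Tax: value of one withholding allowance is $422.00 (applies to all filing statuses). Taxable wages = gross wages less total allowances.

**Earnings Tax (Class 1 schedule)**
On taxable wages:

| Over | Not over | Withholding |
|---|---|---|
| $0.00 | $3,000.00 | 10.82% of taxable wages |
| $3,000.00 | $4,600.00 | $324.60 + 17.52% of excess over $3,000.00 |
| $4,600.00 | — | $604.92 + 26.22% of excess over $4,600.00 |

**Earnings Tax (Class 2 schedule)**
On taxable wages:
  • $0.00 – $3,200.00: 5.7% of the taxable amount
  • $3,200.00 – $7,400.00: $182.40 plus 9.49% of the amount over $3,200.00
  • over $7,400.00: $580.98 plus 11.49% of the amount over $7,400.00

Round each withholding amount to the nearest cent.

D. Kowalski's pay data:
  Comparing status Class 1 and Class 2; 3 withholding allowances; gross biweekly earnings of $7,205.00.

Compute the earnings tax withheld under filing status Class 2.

$442.33

Earnings Tax (Class 2): taxable = $7,205.00 − 3×$422.00 = $5,939.00
  $182.40 + 9.49% × ($5,939.00 − $3,200.00) = $182.40 + 9.49% × $2,739.00 = $442.33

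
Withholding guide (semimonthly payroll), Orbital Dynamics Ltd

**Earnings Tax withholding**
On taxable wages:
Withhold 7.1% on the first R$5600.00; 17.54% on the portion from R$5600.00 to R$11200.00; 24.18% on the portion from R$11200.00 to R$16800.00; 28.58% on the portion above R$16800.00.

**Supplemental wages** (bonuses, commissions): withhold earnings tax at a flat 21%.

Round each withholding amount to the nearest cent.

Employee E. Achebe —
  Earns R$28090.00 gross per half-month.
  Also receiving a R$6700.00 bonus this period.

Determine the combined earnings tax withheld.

Earnings Tax: taxable = R$28090.00
  R$2733.92 + 28.58% × (R$28090.00 − R$16800.00) = R$2733.92 + 28.58% × R$11290.00 = R$5960.60
Supplemental (21% flat on bonus): 21% × R$6700.00 = R$1407.00
Total earnings tax: R$5960.60 + R$1407.00 = R$7367.60

R$7367.60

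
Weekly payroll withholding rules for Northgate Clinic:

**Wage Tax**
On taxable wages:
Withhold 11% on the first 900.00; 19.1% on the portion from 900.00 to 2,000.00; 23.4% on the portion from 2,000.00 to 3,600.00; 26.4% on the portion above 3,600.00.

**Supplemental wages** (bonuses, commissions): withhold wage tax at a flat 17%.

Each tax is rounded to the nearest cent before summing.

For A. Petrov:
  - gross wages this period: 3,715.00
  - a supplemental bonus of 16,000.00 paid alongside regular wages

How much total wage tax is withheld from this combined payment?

Wage Tax: taxable = 3,715.00
  683.50 + 26.4% × (3,715.00 − 3,600.00) = 683.50 + 26.4% × 115.00 = 713.86
Supplemental (17% flat on bonus): 17% × 16,000.00 = 2,720.00
Total wage tax: 713.86 + 2,720.00 = 3,433.86

3,433.86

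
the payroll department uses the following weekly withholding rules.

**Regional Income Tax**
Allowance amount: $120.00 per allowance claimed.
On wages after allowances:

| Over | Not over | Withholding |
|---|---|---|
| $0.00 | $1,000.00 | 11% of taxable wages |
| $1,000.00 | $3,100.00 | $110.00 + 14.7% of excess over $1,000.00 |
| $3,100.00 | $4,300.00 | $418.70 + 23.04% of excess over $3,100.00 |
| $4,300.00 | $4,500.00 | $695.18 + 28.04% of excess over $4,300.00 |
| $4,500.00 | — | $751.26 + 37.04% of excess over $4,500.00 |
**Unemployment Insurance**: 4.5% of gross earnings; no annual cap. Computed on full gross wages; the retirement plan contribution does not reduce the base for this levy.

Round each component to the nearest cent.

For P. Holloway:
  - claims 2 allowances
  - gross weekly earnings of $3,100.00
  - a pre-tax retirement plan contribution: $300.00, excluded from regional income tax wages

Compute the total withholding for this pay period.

$478.82

Regional Income Tax: taxable = $3,100.00 − $300.00 − 2×$120.00 = $2,560.00
  $110.00 + 14.7% × ($2,560.00 − $1,000.00) = $110.00 + 14.7% × $1,560.00 = $339.32
Unemployment Insurance: 4.5% × $3,100.00 = $139.50
Total: $339.32 + $139.50 = $478.82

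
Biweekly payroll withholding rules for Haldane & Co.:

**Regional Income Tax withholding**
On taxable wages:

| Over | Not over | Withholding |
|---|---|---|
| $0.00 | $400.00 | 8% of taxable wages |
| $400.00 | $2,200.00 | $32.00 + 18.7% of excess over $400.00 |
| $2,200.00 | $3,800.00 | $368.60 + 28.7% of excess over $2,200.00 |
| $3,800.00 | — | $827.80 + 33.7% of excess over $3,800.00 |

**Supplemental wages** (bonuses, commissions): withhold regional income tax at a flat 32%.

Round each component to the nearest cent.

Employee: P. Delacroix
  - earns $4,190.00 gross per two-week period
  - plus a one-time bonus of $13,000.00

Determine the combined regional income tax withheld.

$5,119.23

Regional Income Tax: taxable = $4,190.00
  $827.80 + 33.7% × ($4,190.00 − $3,800.00) = $827.80 + 33.7% × $390.00 = $959.23
Supplemental (32% flat on bonus): 32% × $13,000.00 = $4,160.00
Total regional income tax: $959.23 + $4,160.00 = $5,119.23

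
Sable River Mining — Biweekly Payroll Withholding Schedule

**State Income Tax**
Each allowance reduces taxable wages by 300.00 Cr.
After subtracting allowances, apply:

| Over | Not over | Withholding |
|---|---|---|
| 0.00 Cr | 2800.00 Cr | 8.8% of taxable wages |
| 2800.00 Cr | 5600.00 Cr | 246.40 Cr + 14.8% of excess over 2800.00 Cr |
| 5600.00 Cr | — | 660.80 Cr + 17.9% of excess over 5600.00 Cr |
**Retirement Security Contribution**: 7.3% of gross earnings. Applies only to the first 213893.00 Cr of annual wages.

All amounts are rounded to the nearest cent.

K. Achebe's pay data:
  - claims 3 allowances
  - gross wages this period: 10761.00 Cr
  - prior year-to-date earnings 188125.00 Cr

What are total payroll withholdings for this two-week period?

2209.07 Cr

State Income Tax: taxable = 10761.00 Cr − 3×300.00 Cr = 9861.00 Cr
  660.80 Cr + 17.9% × (9861.00 Cr − 5600.00 Cr) = 660.80 Cr + 17.9% × 4261.00 Cr = 1423.52 Cr
Retirement Security Contribution: 7.3% × 10761.00 Cr = 785.55 Cr
Total: 1423.52 Cr + 785.55 Cr = 2209.07 Cr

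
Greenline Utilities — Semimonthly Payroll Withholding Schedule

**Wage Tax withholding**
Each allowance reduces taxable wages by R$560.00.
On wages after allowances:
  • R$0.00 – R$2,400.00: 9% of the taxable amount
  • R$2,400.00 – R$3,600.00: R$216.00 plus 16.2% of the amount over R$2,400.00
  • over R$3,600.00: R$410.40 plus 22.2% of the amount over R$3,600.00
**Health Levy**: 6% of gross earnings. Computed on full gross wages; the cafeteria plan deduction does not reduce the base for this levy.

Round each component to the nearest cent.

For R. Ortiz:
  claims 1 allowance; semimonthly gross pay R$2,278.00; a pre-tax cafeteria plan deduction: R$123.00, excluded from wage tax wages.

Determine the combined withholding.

Wage Tax: taxable = R$2,278.00 − R$123.00 − 1×R$560.00 = R$1,595.00
  9% × R$1,595.00 = R$143.55
Health Levy: 6% × R$2,278.00 = R$136.68
Total: R$143.55 + R$136.68 = R$280.23

R$280.23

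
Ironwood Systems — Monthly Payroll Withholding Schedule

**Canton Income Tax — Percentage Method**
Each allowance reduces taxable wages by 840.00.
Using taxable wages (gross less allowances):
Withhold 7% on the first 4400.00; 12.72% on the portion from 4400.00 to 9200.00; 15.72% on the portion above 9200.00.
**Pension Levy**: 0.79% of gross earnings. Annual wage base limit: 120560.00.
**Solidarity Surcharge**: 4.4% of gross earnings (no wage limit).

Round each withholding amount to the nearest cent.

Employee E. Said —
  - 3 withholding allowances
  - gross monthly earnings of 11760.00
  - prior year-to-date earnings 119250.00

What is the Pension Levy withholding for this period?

Pension Levy: cap 120560.00 − YTD 119250.00 = 1310.00 subject; 0.79% × 1310.00 = 10.35

10.35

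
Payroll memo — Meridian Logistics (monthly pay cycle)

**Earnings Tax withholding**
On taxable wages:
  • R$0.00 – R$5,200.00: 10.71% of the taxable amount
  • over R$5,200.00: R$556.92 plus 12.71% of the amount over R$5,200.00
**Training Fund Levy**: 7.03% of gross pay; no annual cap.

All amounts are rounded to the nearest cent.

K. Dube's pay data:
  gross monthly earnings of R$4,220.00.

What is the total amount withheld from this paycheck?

R$748.63

Earnings Tax: taxable = R$4,220.00
  10.71% × R$4,220.00 = R$451.96
Training Fund Levy: 7.03% × R$4,220.00 = R$296.67
Total: R$451.96 + R$296.67 = R$748.63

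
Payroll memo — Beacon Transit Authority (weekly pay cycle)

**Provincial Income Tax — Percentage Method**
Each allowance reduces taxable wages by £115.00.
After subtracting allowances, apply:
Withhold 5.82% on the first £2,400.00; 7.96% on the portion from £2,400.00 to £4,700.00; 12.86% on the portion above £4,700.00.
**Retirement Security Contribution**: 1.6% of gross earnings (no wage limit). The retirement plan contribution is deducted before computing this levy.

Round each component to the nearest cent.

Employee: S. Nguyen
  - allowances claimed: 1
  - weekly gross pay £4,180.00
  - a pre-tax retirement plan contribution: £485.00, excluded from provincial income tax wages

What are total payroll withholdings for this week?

£292.73

Provincial Income Tax: taxable = £4,180.00 − £485.00 − 1×£115.00 = £3,580.00
  £139.68 + 7.96% × (£3,580.00 − £2,400.00) = £139.68 + 7.96% × £1,180.00 = £233.61
Retirement Security Contribution: 1.6% × £3,695.00 = £59.12
Total: £233.61 + £59.12 = £292.73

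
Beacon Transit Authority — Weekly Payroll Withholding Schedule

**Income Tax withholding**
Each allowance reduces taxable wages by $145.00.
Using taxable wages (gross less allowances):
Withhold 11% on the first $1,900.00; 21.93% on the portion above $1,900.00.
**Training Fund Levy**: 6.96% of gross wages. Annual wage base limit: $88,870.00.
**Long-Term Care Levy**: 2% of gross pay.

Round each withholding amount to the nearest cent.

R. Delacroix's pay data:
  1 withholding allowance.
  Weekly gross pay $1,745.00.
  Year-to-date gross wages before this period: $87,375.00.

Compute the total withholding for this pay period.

$314.95

Income Tax: taxable = $1,745.00 − 1×$145.00 = $1,600.00
  11% × $1,600.00 = $176.00
Training Fund Levy: cap $88,870.00 − YTD $87,375.00 = $1,495.00 subject; 6.96% × $1,495.00 = $104.05
Long-Term Care Levy: 2% × $1,745.00 = $34.90
Total: $176.00 + $104.05 + $34.90 = $314.95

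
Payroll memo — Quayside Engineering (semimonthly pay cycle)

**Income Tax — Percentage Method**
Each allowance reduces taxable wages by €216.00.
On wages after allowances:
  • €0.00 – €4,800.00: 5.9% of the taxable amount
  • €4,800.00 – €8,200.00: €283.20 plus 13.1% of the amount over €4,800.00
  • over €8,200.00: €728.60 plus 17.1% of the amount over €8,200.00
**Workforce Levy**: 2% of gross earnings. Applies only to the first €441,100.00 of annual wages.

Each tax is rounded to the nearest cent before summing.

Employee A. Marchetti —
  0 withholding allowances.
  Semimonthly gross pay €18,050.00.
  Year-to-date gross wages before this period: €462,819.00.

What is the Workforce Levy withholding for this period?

Workforce Levy: YTD €462,819.00 ≥ cap €441,100.00 → €0.00

€0.00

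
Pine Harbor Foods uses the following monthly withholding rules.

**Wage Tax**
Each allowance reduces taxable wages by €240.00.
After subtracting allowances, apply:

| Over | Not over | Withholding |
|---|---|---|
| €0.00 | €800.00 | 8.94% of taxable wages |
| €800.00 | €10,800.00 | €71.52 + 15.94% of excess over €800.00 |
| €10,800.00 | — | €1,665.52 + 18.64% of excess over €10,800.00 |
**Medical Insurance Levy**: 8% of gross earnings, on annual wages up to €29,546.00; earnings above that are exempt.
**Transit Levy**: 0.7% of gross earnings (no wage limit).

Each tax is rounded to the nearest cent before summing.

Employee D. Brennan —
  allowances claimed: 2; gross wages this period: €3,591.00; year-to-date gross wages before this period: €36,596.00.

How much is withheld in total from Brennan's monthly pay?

€465.03

Wage Tax: taxable = €3,591.00 − 2×€240.00 = €3,111.00
  €71.52 + 15.94% × (€3,111.00 − €800.00) = €71.52 + 15.94% × €2,311.00 = €439.89
Medical Insurance Levy: YTD €36,596.00 ≥ cap €29,546.00 → €0.00
Transit Levy: 0.7% × €3,591.00 = €25.14
Total: €439.89 + €0.00 + €25.14 = €465.03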